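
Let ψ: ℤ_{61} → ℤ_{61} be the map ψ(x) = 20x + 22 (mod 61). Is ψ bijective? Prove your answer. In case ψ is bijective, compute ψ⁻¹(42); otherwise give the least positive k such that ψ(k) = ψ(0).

Suppose ψ(s) = ψ(t) in ℤ_{61}. Then 20s + 22 ≡ 20t + 22 (mod 61), therefore 20(s − t) ≡ 0 (mod 61).
Since gcd(20, 61) = 1, 20 is invertible modulo 61, thus s − t ≡ 0 (mod 61), i.e. s = t.
We now compute 20⁻¹ mod 61 explicitly. Euclid's algorithm: 61 = 3·20 + 1; back-substituting gives 1 = 58·20 − 19·61, so 20⁻¹ ≡ 58 (mod 61).
Then y ↦ 58(y − 22) is a two-sided inverse to ψ, so every y ∈ ℤ_{61} has a preimage.
Thus ψ is bijective.
Since ψ is bijective, we compute ψ⁻¹(42): solve 20x + 22 ≡ 42 (mod 61), i.e. 20x ≡ 20 (mod 61).
Multiplying by 20⁻¹ = 58 gives x ≡ 58·20 = 1160 = 19·61 + 1 ≡ 1 (mod 61).
Check: ψ(1) = 20·1 + 22 = 42 ≡ 42 (mod 61).

1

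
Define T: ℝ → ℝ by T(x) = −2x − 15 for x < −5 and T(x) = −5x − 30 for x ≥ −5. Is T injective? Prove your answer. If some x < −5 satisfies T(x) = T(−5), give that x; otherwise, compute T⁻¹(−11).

Both pieces are strictly decreasing (slopes −2 and −5), so each is injective on its own interval.
The left piece maps (−∞, −5) onto (−5, ∞); the right piece maps [−5, ∞) onto (−∞, −5].
These images are disjoint, so no value is attained by both pieces. Thus T is injective.
Because the two images are disjoint, no x < −5 has T(x) = T(−5), so we compute T⁻¹(−11): −11 lies in (−∞, −5], so solve −5x − 30 = −11: x = (−11 + 30)/(−5) = −19/5.

-19/5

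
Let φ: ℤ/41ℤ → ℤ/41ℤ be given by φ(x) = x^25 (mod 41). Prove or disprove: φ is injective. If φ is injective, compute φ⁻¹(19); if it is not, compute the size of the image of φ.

9

φ(3): Repeated squaring mod 41: 3^1 ≡ 3, 3^2 ≡ 3² = 9, 3^4 ≡ 9² = 81 ≡ 40, 3^8 ≡ 40² = 1600 ≡ 1, 3^16 ≡ 1² = 1. Since 25 = 16 + 8 + 1, 3^25 ≡ 1·1·3: 1·1 = 1, then 1·3 = 3. So 3^25 ≡ 3 (mod 41).
φ(7): Repeated squaring mod 41: 7^1 ≡ 7, 7^2 ≡ 7² = 49 ≡ 8, 7^4 ≡ 8² = 64 ≡ 23, 7^8 ≡ 23² = 529 ≡ 37, 7^16 ≡ 37² = 1369 ≡ 16. Since 25 = 16 + 8 + 1, 7^25 ≡ 16·37·7: 16·37 = 592 ≡ 18, then 18·7 = 126 ≡ 3. So 7^25 ≡ 3 (mod 41).
So φ(3) = φ(7) = 3 while 3 ≠ 7, hence φ is not injective.
Since φ is not injective, we determine |image(φ)|. Computing x^25 mod 41 for each x (by repeated squaring, reducing mod 41 at every step), the values φ(0), φ(1), …, φ(40) are: 0, 1, 32, 3, 40, 9, 14, 3, 9, 9, 1, 38, 38, 3, 14, 27, 1, 14, 1, 14, 32, 9, 27, 40, 27, 40, 14, 27, 38, 3, 3, 40, 32, 32, 38, 27, 32, 1, 38, 9, 40.
The distinct values are {0, 1, 3, 9, 14, 27, 32, 38, 40}; there are 9 of them.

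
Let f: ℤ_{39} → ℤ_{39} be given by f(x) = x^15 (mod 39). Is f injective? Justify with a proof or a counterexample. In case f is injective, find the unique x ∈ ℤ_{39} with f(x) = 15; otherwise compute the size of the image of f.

15

f(2): Repeated squaring mod 39: 2^1 ≡ 2, 2^2 ≡ 2² = 4, 2^4 ≡ 4² = 16, 2^8 ≡ 16² = 256 ≡ 22. Since 15 = 8 + 4 + 2 + 1, 2^15 ≡ 22·16·4·2: 22·16 = 352 ≡ 1, then 1·4 = 4, then 4·2 = 8. So 2^15 ≡ 8 (mod 39).
f(5): Repeated squaring mod 39: 5^1 ≡ 5, 5^2 ≡ 5² = 25, 5^4 ≡ 25² = 625 ≡ 1, 5^8 ≡ 1² = 1. Since 15 = 8 + 4 + 2 + 1, 5^15 ≡ 1·1·25·5: 1·1 = 1, then 1·25 = 25, then 25·5 = 125 ≡ 8. So 5^15 ≡ 8 (mod 39).
So f(2) = f(5) = 8 while 2 ≠ 5, so f is not injective.
Since f is not injective, we determine |image(f)|. Computing x^15 mod 39 for each x (by repeated squaring, reducing mod 39 at every step), the values f(0), f(1), …, f(38) are: 0, 1, 8, 27, 25, 8, 21, 31, 5, 27, 25, 5, 12, 13, 14, 21, 1, 38, 21, 34, 5, 18, 1, 38, 18, 25, 26, 27, 34, 14, 12, 34, 8, 18, 31, 14, 12, 31, 38.
The distinct values are {0, 1, 5, 8, 12, 13, 14, 18, 21, 25, 26, 27, 31, 34, 38}; there are 15 of them.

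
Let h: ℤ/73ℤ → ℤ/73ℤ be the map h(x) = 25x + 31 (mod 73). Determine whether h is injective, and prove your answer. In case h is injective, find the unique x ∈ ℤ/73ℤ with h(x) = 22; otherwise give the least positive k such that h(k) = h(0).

23

By definition, h is injective if h(a) = h(b) implies a = b.
Suppose h(a) = h(b) in ℤ/73ℤ. Then 25a + 31 ≡ 25b + 31 (mod 73), so 25(a − b) ≡ 0 (mod 73).
Since gcd(25, 73) = 1, 25 is invertible modulo 73, so a − b ≡ 0 (mod 73), i.e. a = b.
So h is injective.
We now compute 25⁻¹ mod 73 explicitly. Euclid's algorithm: 73 = 2·25 + 23, 25 = 1·23 + 2, 23 = 11·2 + 1; back-substituting gives 1 = 38·25 − 13·73, so 25⁻¹ ≡ 38 (mod 73).
Since h is injective, we compute h⁻¹(22): solve 25x + 31 ≡ 22 (mod 73), i.e. 25x ≡ 64 (mod 73).
Multiplying by 25⁻¹ = 38 gives x ≡ 38·64 = 2432 = 33·73 + 23 ≡ 23 (mod 73).
Check: h(23) = 25·23 + 31 = 606 = 8·73 + 22 ≡ 22 (mod 73).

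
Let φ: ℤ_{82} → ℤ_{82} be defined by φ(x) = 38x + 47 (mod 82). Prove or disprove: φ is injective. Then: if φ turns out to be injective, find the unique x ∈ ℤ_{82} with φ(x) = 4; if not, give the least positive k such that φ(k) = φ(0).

We have gcd(38, 82) = 2 > 1. Taking u = 0 and v = 41: φ(0) = 47 and φ(41) = 38·41 + 47 = 1605 ≡ 47 (mod 82).
So φ(0) = φ(41) while 0 ≠ 41, thus φ is not injective.
Since φ is not injective, we find the least positive k with φ(k) = φ(0): this means 38k ≡ 0 (mod 82), i.e. 82 ∣ 38k. Since gcd(38, 82) = 2, dividing through by 2 this holds exactly when 41 ∣ 19k, and as gcd(19, 41) = 1, exactly when 41 ∣ k.
The smallest positive such k is 41.

41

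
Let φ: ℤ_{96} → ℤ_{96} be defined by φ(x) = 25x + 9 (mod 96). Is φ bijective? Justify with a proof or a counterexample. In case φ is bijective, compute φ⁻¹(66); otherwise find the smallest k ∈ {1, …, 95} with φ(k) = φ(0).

33

Suppose φ(x_1) = φ(x_2) in ℤ_{96}. Then 25x_1 + 9 ≡ 25x_2 + 9 (mod 96), therefore 25(x_1 − x_2) ≡ 0 (mod 96).
Since gcd(25, 96) = 1, 25 is invertible modulo 96, therefore x_1 − x_2 ≡ 0 (mod 96), i.e. x_1 = x_2.
We now compute 25⁻¹ mod 96 explicitly. Euclid's algorithm: 96 = 3·25 + 21, 25 = 1·21 + 4, 21 = 5·4 + 1; back-substituting gives 1 = 73·25 − 19·96, so 25⁻¹ ≡ 73 (mod 96).
Then y ↦ 73(y − 9) is a two-sided inverse to φ, so every y ∈ ℤ_{96} has a preimage.
Thus φ is bijective.
Since φ is bijective, we compute φ⁻¹(66): solve 25x + 9 ≡ 66 (mod 96), i.e. 25x ≡ 57 (mod 96).
Multiplying by 25⁻¹ = 73 gives x ≡ 73·57 = 4161 = 43·96 + 33 ≡ 33 (mod 96).
Check: φ(33) = 25·33 + 9 = 834 = 8·96 + 66 ≡ 66 (mod 96).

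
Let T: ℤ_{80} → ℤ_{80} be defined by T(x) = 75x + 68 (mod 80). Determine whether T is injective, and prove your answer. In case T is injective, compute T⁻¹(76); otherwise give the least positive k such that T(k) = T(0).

We have gcd(75, 80) = 5 > 1. Taking u = 0 and v = 16: T(0) = 68 and T(16) = 75·16 + 68 = 1268 ≡ 68 (mod 80).
So T(0) = T(16) while 0 ≠ 16, so T is not injective.
Since T is not injective, we find the least positive k with T(k) = T(0): this means 75k ≡ 0 (mod 80), i.e. 80 ∣ 75k. Since gcd(75, 80) = 5, dividing through by 5 this holds exactly when 16 ∣ 15k, and as gcd(15, 16) = 1, exactly when 16 ∣ k.
The smallest positive such k is 16.

16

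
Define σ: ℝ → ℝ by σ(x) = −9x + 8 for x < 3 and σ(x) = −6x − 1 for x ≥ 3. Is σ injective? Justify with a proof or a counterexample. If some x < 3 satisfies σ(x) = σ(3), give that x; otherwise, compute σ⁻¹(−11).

19/9

Both pieces are strictly decreasing (slopes −9 and −6), so each is injective on its own interval.
The left piece maps (−∞, 3) onto (−19, ∞); the right piece maps [3, ∞) onto (−∞, −19].
These images are disjoint, so no value is attained by both pieces. Hence σ is injective.
Because the two images are disjoint, no x < 3 has σ(x) = σ(3), so we compute σ⁻¹(−11): −11 lies in (−19, ∞), so solve −9x + 8 = −11: x = (−11 − 8)/(−9) = 19/9.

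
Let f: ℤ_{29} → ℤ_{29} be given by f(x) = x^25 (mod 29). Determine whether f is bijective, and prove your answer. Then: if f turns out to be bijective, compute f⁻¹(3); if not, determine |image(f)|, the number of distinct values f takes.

Since 29 is prime, the nonzero elements of ℤ_{29} form a cyclic group of order 28.
As gcd(25, 28) = 1, raising to the 25th power is a bijection on this group: if s^25 ≡ t^25 then (st^{−1})^25 = 1, and the only element of order dividing gcd(25, 28) = 1 is 1, so s = t.
With f(0) = 0 this makes f injective on all of ℤ_{29}, hence bijective (finite equal-size domain and codomain). In particular f is bijective.
Since f is bijective, we find the preimage of 3. The inverse of x ↦ x^25 on (ℤ_{29})^× is x ↦ x^9, because 25·9 = 225 = 8·28 + 1 ≡ 1 (mod 28) and x^{28} = 1 for x ≠ 0 (Fermat). So f⁻¹(3) = 3^9 mod 29.
Repeated squaring mod 29: 3^1 ≡ 3, 3^2 ≡ 3² = 9, 3^4 ≡ 9² = 81 ≡ 23, 3^8 ≡ 23² = 529 ≡ 7. Since 9 = 8 + 1, 3^9 ≡ 7·3: 7·3 = 21. So 3^9 ≡ 21 (mod 29).
Hence f⁻¹(3) = 21.

21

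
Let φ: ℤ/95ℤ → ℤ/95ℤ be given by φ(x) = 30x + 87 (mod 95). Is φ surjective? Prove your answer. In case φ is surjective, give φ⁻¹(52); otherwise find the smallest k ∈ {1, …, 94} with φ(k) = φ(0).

Since gcd(30, 95) = 5, we have 30x ≡ 0 (mod 5) for all x, so φ(x) ≡ 2 (mod 5).
But 0 ≢ 2 (mod 5), so 0 ∈ ℤ/95ℤ has no preimage. Thus φ is not surjective.
Since φ is not surjective, we find the least positive k with φ(k) = φ(0): this means 30k ≡ 0 (mod 95), i.e. 95 ∣ 30k. Since gcd(30, 95) = 5, dividing through by 5 this holds exactly when 19 ∣ 6k, and as gcd(6, 19) = 1, exactly when 19 ∣ k.
The smallest positive such k is 19.

19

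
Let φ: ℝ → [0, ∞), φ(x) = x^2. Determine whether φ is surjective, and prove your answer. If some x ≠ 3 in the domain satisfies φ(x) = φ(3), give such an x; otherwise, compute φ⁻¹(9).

For any y ∈ [0, ∞), x = y^{1/2} ∈ ℝ satisfies x^2 = y, so φ is surjective.
For the follow-up, such an x exists: taking x = −3 ∈ ℝ gives φ(−3) = 9 = φ(3) with −3 ≠ 3.

-3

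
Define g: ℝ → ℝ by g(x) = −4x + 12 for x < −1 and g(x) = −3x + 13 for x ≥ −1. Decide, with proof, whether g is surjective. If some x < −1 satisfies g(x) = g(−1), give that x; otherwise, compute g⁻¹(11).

2/3

Both pieces are strictly decreasing (slopes −4 and −3), so each is injective on its own interval.
The left piece maps (−∞, −1) onto (16, ∞); the right piece maps [−1, ∞) onto (−∞, 16].
These images together cover ℝ, so g is surjective.
Because the two images are disjoint, no x < −1 has g(x) = g(−1), so we compute g⁻¹(11): 11 lies in (−∞, 16], so solve −3x + 13 = 11: x = (11 − 13)/(−3) = 2/3.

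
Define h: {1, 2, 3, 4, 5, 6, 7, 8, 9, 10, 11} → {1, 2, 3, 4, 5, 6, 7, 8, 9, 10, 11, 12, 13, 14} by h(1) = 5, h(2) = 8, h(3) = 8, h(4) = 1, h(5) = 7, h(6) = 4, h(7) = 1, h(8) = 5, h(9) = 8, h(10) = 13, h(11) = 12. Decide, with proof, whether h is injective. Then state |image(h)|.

7

h(2) = 8 = h(3) with 2 ≠ 3, so h is not injective.
The image of h is {1, 4, 5, 7, 8, 12, 13}, which has 7 elements.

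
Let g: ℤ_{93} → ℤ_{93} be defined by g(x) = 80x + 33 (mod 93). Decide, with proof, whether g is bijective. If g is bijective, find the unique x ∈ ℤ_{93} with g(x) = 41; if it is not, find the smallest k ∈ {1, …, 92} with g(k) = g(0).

28

Recall that g is injective when g(x_1) = g(x_2) forces x_1 = x_2.
If g(x_1) = g(x_2), then 80x_1 ≡ 80x_2 (mod 93). Because gcd(80, 93) = 1, we may cancel 80 to get x_1 ≡ x_2 (mod 93).
We now compute 80⁻¹ mod 93 explicitly. Euclid's algorithm: 93 = 1·80 + 13, 80 = 6·13 + 2, 13 = 6·2 + 1; back-substituting gives 1 = 50·80 − 43·93, so 80⁻¹ ≡ 50 (mod 93).
Then y ↦ 50(y − 33) is a two-sided inverse to g, so every y ∈ ℤ_{93} has a preimage.
Thus g is bijective.
Since g is bijective, we compute g⁻¹(41): solve 80x + 33 ≡ 41 (mod 93), i.e. 80x ≡ 8 (mod 93).
Multiplying by 80⁻¹ = 50 gives x ≡ 50·8 = 400 = 4·93 + 28 ≡ 28 (mod 93).
Check: g(28) = 80·28 + 33 = 2273 = 24·93 + 41 ≡ 41 (mod 93).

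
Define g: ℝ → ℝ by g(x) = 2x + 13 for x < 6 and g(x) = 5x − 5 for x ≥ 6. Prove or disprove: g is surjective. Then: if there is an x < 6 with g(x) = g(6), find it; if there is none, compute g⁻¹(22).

9/2

Both pieces are strictly increasing (slopes 2 and 5), so each is injective on its own interval.
The left piece maps (−∞, 6) onto (−∞, 25); the right piece maps [6, ∞) onto [25, ∞).
These images together cover ℝ, so g is surjective.
Because the two images are disjoint, no x < 6 has g(x) = g(6), so we compute g⁻¹(22): 22 lies in (−∞, 25), so solve 2x + 13 = 22: x = (22 − 13)/2 = 9/2.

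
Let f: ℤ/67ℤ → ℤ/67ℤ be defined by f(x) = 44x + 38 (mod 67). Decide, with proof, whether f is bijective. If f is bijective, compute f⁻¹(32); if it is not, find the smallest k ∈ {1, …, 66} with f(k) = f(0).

9

Suppose f(a) = f(b) in ℤ/67ℤ. Then 44a + 38 ≡ 44b + 38 (mod 67), thus 44(a − b) ≡ 0 (mod 67).
Since gcd(44, 67) = 1, 44 is invertible modulo 67, so a − b ≡ 0 (mod 67), i.e. a = b.
We now compute 44⁻¹ mod 67 explicitly. Euclid's algorithm: 67 = 1·44 + 23, 44 = 1·23 + 21, 23 = 1·21 + 2, 21 = 10·2 + 1; back-substituting gives 1 = 32·44 − 21·67, so 44⁻¹ ≡ 32 (mod 67).
Then y ↦ 32(y − 38) is a two-sided inverse to f, so every y ∈ ℤ/67ℤ has a preimage.
Therefore f is bijective.
Since f is bijective, we find f⁻¹(32): we need 44x ≡ 32 − 38 ≡ 61 (mod 67). Using 44⁻¹ = 32: x ≡ 32·61 = 1952 = 29·67 + 9, so x = 9.
Check: f(9) = 44·9 + 38 = 434 = 6·67 + 32 ≡ 32 (mod 67).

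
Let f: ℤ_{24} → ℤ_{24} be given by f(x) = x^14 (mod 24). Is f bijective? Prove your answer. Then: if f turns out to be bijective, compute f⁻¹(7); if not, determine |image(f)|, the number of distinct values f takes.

4

f(2): Repeated squaring mod 24: 2^1 ≡ 2, 2^2 ≡ 2² = 4, 2^4 ≡ 4² = 16, 2^8 ≡ 16² = 256 ≡ 16. Since 14 = 8 + 4 + 2, 2^14 ≡ 16·16·4: 16·16 = 256 ≡ 16, then 16·4 = 64 ≡ 16. So 2^14 ≡ 16 (mod 24).
f(4): Repeated squaring mod 24: 4^1 ≡ 4, 4^2 ≡ 4² = 16, 4^4 ≡ 16² = 256 ≡ 16, 4^8 ≡ 16² = 256 ≡ 16. Since 14 = 8 + 4 + 2, 4^14 ≡ 16·16·16: 16·16 = 256 ≡ 16, then 16·16 = 256 ≡ 16. So 4^14 ≡ 16 (mod 24).
So f(2) = f(4) = 16 while 2 ≠ 4, hence f is not injective, hence not bijective.
Since f is not bijective, we determine |image(f)|. Computing x^14 mod 24 for each x (by repeated squaring, reducing mod 24 at every step), the values f(0), f(1), …, f(23) are: 0, 1, 16, 9, 16, 1, 0, 1, 16, 9, 16, 1, 0, 1, 16, 9, 16, 1, 0, 1, 16, 9, 16, 1.
The distinct values are {0, 1, 9, 16}; there are 4 of them.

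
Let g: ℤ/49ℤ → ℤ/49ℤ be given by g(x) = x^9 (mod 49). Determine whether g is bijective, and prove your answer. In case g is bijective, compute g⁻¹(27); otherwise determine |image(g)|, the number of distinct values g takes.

15

g(3): Repeated squaring mod 49: 3^1 ≡ 3, 3^2 ≡ 3² = 9, 3^4 ≡ 9² = 81 ≡ 32, 3^8 ≡ 32² = 1024 ≡ 44. Since 9 = 8 + 1, 3^9 ≡ 44·3: 44·3 = 132 ≡ 34. So 3^9 ≡ 34 (mod 49).
g(5): Repeated squaring mod 49: 5^1 ≡ 5, 5^2 ≡ 5² = 25, 5^4 ≡ 25² = 625 ≡ 37, 5^8 ≡ 37² = 1369 ≡ 46. Since 9 = 8 + 1, 5^9 ≡ 46·5: 46·5 = 230 ≡ 34. So 5^9 ≡ 34 (mod 49).
So g(3) = g(5) = 34 while 3 ≠ 5, hence g is not injective, hence not bijective.
Since g is not bijective, we determine |image(g)|. Computing x^9 mod 49 for each x (by repeated squaring, reducing mod 49 at every step), the values g(0), g(1), …, g(48) are: 0, 1, 22, 34, 43, 34, 13, 0, 15, 29, 13, 22, 41, 27, 0, 29, 36, 41, 1, 48, 41, 0, 43, 43, 20, 29, 6, 6, 0, 8, 1, 48, 8, 13, 20, 0, 22, 8, 27, 36, 20, 34, 0, 36, 15, 6, 15, 27, 48.
The distinct values are {0, 1, 6, 8, 13, 15, 20, 22, 27, 29, 34, 36, 41, 43, 48}; there are 15 of them.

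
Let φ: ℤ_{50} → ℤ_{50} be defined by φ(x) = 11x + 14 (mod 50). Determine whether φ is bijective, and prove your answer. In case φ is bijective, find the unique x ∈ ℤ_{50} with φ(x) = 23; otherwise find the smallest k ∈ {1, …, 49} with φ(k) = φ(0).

19

Recall that injectivity means: for all s, t in the domain, φ(s) = φ(t) implies s = t.
If φ(s) = φ(t), then 11s ≡ 11t (mod 50). Because gcd(11, 50) = 1, we may cancel 11 to get s ≡ t (mod 50).
We now compute 11⁻¹ mod 50 explicitly. Euclid's algorithm: 50 = 4·11 + 6, 11 = 1·6 + 5, 6 = 1·5 + 1; back-substituting gives 1 = 41·11 − 9·50, so 11⁻¹ ≡ 41 (mod 50).
For any y ∈ ℤ_{50}, x = 41(y − 14) mod 50 satisfies φ(x) = 11·41(y − 14) + 14 ≡ y (since 11·41 ≡ 1 mod 50). So every y has a preimage.
Thus φ is bijective.
Since φ is bijective, we compute φ⁻¹(23): solve 11x + 14 ≡ 23 (mod 50), i.e. 11x ≡ 9 (mod 50).
Multiplying by 11⁻¹ = 41 gives x ≡ 41·9 = 369 = 7·50 + 19 ≡ 19 (mod 50).
Check: φ(19) = 11·19 + 14 = 223 = 4·50 + 23 ≡ 23 (mod 50).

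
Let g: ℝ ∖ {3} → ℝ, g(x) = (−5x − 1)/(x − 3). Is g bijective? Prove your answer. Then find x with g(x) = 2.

If g(x) = −5, cross-multiplying gives 1(−5x − 1) = −5(x − 3), which simplifies to −1 = 15 — false.  So −5 has no preimage and g is not surjective.
So g is not bijective.
Solving g(x) = 2: cross-multiplying gives −5x − 1 = 2(x − 3), which rearranges to −7x = −5, so x = 5/7.

5/7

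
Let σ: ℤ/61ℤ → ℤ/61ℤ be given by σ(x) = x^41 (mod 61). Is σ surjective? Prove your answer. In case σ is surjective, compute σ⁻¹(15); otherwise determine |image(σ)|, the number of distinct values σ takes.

Since 61 is prime, the nonzero elements of ℤ/61ℤ form a cyclic group of order 60.
As gcd(41, 60) = 1, raising to the 41st power is a bijection on this group: if u^41 ≡ v^41 then (uv^{−1})^41 = 1, and the only element of order dividing gcd(41, 60) = 1 is 1, so u = v.
With σ(0) = 0 this makes σ injective on all of ℤ/61ℤ, hence bijective (finite equal-size domain and codomain). In particular σ is surjective.
Since σ is surjective, we find the preimage of 15. The inverse of x ↦ x^41 on (ℤ/61ℤ)^× is x ↦ x^41, because 41·41 = 1681 = 28·60 + 1 ≡ 1 (mod 60) and x^{60} = 1 for x ≠ 0 (Fermat). So σ⁻¹(15) = 15^41 mod 61.
Repeated squaring mod 61: 15^1 ≡ 15, 15^2 ≡ 15² = 225 ≡ 42, 15^4 ≡ 42² = 1764 ≡ 56, 15^8 ≡ 56² = 3136 ≡ 25, 15^16 ≡ 25² = 625 ≡ 15, 15^32 ≡ 15² = 225 ≡ 42. Since 41 = 32 + 8 + 1, 15^41 ≡ 42·25·15: 42·25 = 1050 ≡ 13, then 13·15 = 195 ≡ 12. So 15^41 ≡ 12 (mod 61).
Hence σ⁻¹(15) = 12.

12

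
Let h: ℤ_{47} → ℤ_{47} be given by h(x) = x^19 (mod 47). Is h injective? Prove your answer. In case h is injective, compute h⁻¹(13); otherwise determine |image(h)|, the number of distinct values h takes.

31

Since 47 is prime, the nonzero elements of ℤ_{47} form a cyclic group of order 46.
As gcd(19, 46) = 1, raising to the 19th power is a bijection on this group: if x_1^19 ≡ x_2^19 then (x_1x_2^{−1})^19 = 1, and the only element of order dividing gcd(19, 46) = 1 is 1, so x_1 = x_2.
With h(0) = 0 this makes h injective on all of ℤ_{47}, hence bijective (finite equal-size domain and codomain). In particular h is injective.
Since h is injective, we find the preimage of 13. The inverse of x ↦ x^19 on (ℤ_{47})^× is x ↦ x^17, because 19·17 = 323 = 7·46 + 1 ≡ 1 (mod 46) and x^{46} = 1 for x ≠ 0 (Fermat). So h⁻¹(13) = 13^17 mod 47.
Repeated squaring mod 47: 13^1 ≡ 13, 13^2 ≡ 13² = 169 ≡ 28, 13^4 ≡ 28² = 784 ≡ 32, 13^8 ≡ 32² = 1024 ≡ 37, 13^16 ≡ 37² = 1369 ≡ 6. Since 17 = 16 + 1, 13^17 ≡ 6·13: 6·13 = 78 ≡ 31. So 13^17 ≡ 31 (mod 47).
Hence h⁻¹(13) = 31.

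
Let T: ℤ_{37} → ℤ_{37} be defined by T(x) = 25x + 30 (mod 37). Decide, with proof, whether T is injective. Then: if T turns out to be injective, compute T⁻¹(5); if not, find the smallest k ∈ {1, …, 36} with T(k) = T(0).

36

Suppose T(s) = T(t) in ℤ_{37}. Then 25s + 30 ≡ 25t + 30 (mod 37), therefore 25(s − t) ≡ 0 (mod 37).
Since gcd(25, 37) = 1, 25 is invertible modulo 37, thus s − t ≡ 0 (mod 37), i.e. s = t.
Hence T is injective.
We now compute 25⁻¹ mod 37 explicitly. Euclid's algorithm: 37 = 1·25 + 12, 25 = 2·12 + 1; back-substituting gives 1 = 3·25 − 2·37, so 25⁻¹ ≡ 3 (mod 37).
Since T is injective, we find T⁻¹(5): we need 25x ≡ 5 − 30 ≡ 12 (mod 37). Using 25⁻¹ = 3: x ≡ 3·12 = 36, so x = 36.
Check: T(36) = 25·36 + 30 = 930 = 25·37 + 5 ≡ 5 (mod 37).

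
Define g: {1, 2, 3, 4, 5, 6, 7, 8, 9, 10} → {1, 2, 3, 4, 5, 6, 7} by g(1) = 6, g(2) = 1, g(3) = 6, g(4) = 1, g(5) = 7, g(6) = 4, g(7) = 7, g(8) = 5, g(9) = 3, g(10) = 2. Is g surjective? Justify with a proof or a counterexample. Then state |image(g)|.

7

Every element of the codomain has a preimage: 1 = g(2), 2 = g(10), 3 = g(9), 4 = g(6), 5 = g(8), 6 = g(1), 7 = g(5).
So g is surjective.
The image of g is {1, 2, 3, 4, 5, 6, 7}, which has 7 elements.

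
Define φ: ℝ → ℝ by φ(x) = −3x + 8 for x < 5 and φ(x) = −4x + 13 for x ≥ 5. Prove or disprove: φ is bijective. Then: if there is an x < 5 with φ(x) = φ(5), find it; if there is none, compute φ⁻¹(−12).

Both pieces are strictly decreasing (slopes −3 and −4), so each is injective on its own interval.
The left piece maps (−∞, 5) onto (−7, ∞); the right piece maps [5, ∞) onto (−∞, −7].
Since −7 = −7, the images partition ℝ: φ is injective and surjective, hence bijective.
Because the two images are disjoint, no x < 5 has φ(x) = φ(5), so we compute φ⁻¹(−12): −12 lies in (−∞, −7], so solve −4x + 13 = −12: x = (−12 − 13)/(−4) = 25/4.

25/4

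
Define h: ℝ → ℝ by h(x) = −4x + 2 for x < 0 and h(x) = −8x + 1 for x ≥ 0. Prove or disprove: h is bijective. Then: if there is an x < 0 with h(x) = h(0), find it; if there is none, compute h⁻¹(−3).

Both pieces are strictly decreasing (slopes −4 and −8), so each is injective on its own interval.
The left piece maps (−∞, 0) onto (2, ∞); the right piece maps [0, ∞) onto (−∞, 1].
The images leave a gap (2 has no preimage), so h is not surjective, hence not bijective.
Because the two images are disjoint, no x < 0 has h(x) = h(0), so we compute h⁻¹(−3): −3 lies in (−∞, 1], so solve −8x + 1 = −3: x = (−3 − 1)/(−8) = 1/2.

1/2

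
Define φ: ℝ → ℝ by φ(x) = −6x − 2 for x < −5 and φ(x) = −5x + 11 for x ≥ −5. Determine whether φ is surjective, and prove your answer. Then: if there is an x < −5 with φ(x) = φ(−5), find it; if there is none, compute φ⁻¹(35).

-19/3

Both pieces are strictly decreasing (slopes −6 and −5), so each is injective on its own interval.
The left piece maps (−∞, −5) onto (28, ∞); the right piece maps [−5, ∞) onto (−∞, 36].
The union (28, ∞) ∪ (−∞, 36] covers ℝ, so φ is surjective.
For the follow-up: the images overlap, so an x < −5 with φ(x) = φ(−5) exists. φ(−5) = 36; solving −6x − 2 = 36 for x < −5 gives x = (36 + 2)/(−6) = −19/3.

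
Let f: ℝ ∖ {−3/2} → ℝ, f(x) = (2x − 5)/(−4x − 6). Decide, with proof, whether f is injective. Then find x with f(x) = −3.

-23/10

Suppose f(a) = f(b). Cross-multiplying: (2a − 5)(−4b − 6) = (2b − 5)(−4a − 6).
Expanding both sides and cancelling the symmetric terms leaves −32·(a − b) = 0. Since −32 ≠ 0, a = b. Hence f is injective.
Solving f(x) = −3: cross-multiplying gives 2x − 5 = −3(−4x − 6), which rearranges to −10x = 23, so x = −23/10.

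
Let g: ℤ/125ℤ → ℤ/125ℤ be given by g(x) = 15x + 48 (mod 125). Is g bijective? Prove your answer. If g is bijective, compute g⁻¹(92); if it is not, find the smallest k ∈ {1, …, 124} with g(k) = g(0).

We have gcd(15, 125) = 5 > 1. Taking s = 0 and t = 25: g(0) = 48 and g(25) = 15·25 + 48 = 423 ≡ 48 (mod 125).
So g(0) = g(25) while 0 ≠ 25, thus g is not injective, hence not bijective.
Since g is not bijective, we find the least positive k with g(k) = g(0): this means 15k ≡ 0 (mod 125), i.e. 125 ∣ 15k. Since gcd(15, 125) = 5, dividing through by 5 this holds exactly when 25 ∣ 3k, and as gcd(3, 25) = 1, exactly when 25 ∣ k.
The smallest positive such k is 25.

25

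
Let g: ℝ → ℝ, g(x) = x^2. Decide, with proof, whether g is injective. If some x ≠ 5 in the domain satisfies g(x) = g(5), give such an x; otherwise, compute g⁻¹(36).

g(5) = 25 = (−5)^2 = g(−5) (since 2 is even), with 5 ≠ −5. So g is not injective.
For the follow-up, such an x exists: taking x = −5 ∈ ℝ gives g(−5) = 25 = g(5) with −5 ≠ 5.

-5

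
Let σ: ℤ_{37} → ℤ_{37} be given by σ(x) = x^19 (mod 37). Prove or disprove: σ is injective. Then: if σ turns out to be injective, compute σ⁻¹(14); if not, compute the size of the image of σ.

Since 37 is prime, the nonzero elements of ℤ_{37} form a cyclic group of order 36.
As gcd(19, 36) = 1, raising to the 19th power is a bijection on this group: if u^19 ≡ v^19 then (uv^{−1})^19 = 1, and the only element of order dividing gcd(19, 36) = 1 is 1, so u = v.
With σ(0) = 0 this makes σ injective on all of ℤ_{37}, hence bijective (finite equal-size domain and codomain). In particular σ is injective.
Since σ is injective, we find the preimage of 14. The inverse of x ↦ x^19 on (ℤ_{37})^× is x ↦ x^19, because 19·19 = 361 = 10·36 + 1 ≡ 1 (mod 36) and x^{36} = 1 for x ≠ 0 (Fermat). So σ⁻¹(14) = 14^19 mod 37.
Repeated squaring mod 37: 14^1 ≡ 14, 14^2 ≡ 14² = 196 ≡ 11, 14^4 ≡ 11² = 121 ≡ 10, 14^8 ≡ 10² = 100 ≡ 26, 14^16 ≡ 26² = 676 ≡ 10. Since 19 = 16 + 2 + 1, 14^19 ≡ 10·11·14: 10·11 = 110 ≡ 36, then 36·14 = 504 ≡ 23. So 14^19 ≡ 23 (mod 37).
Hence σ⁻¹(14) = 23.

23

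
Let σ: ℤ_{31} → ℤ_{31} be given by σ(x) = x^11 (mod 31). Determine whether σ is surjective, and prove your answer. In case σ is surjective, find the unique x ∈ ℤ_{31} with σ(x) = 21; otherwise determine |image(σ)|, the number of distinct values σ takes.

Since 31 is prime, the nonzero elements of ℤ_{31} form a cyclic group of order 30.
As gcd(11, 30) = 1, raising to the 11th power is a bijection on this group: if x_1^11 ≡ x_2^11 then (x_1x_2^{−1})^11 = 1, and the only element of order dividing gcd(11, 30) = 1 is 1, so x_1 = x_2.
With σ(0) = 0 this makes σ injective on all of ℤ_{31}, hence bijective (finite equal-size domain and codomain). In particular σ is surjective.
Since σ is surjective, we find the preimage of 21. The inverse of x ↦ x^11 on (ℤ_{31})^× is x ↦ x^11, because 11·11 = 121 = 4·30 + 1 ≡ 1 (mod 30) and x^{30} = 1 for x ≠ 0 (Fermat). So σ⁻¹(21) = 21^11 mod 31.
Repeated squaring mod 31: 21^1 ≡ 21, 21^2 ≡ 21² = 441 ≡ 7, 21^4 ≡ 7² = 49 ≡ 18, 21^8 ≡ 18² = 324 ≡ 14. Since 11 = 8 + 2 + 1, 21^11 ≡ 14·7·21: 14·7 = 98 ≡ 5, then 5·21 = 105 ≡ 12. So 21^11 ≡ 12 (mod 31).
Hence σ⁻¹(21) = 12.

12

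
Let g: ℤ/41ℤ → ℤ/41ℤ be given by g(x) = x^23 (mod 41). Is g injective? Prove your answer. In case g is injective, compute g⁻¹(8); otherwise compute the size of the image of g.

Since 41 is prime, the nonzero elements of ℤ/41ℤ form a cyclic group of order 40.
As gcd(23, 40) = 1, raising to the 23rd power is a bijection on this group: if u^23 ≡ v^23 then (uv^{−1})^23 = 1, and the only element of order dividing gcd(23, 40) = 1 is 1, so u = v.
With g(0) = 0 this makes g injective on all of ℤ/41ℤ, hence bijective (finite equal-size domain and codomain). In particular g is injective.
Since g is injective, we find the preimage of 8. The inverse of x ↦ x^23 on (ℤ/41ℤ)^× is x ↦ x^7, because 23·7 = 161 = 4·40 + 1 ≡ 1 (mod 40) and x^{40} = 1 for x ≠ 0 (Fermat). So g⁻¹(8) = 8^7 mod 41.
Repeated squaring mod 41: 8^1 ≡ 8, 8^2 ≡ 8² = 64 ≡ 23, 8^4 ≡ 23² = 529 ≡ 37. Since 7 = 4 + 2 + 1, 8^7 ≡ 37·23·8: 37·23 = 851 ≡ 31, then 31·8 = 248 ≡ 2. So 8^7 ≡ 2 (mod 41).
Hence g⁻¹(8) = 2.

2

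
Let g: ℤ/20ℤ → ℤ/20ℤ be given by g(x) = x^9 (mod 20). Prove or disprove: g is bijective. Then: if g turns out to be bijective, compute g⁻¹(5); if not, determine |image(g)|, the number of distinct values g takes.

g(0) = 0^9 = 0.
g(10): Repeated squaring mod 20: 10^1 ≡ 10, 10^2 ≡ 10² = 100 ≡ 0, 10^4 ≡ 0² = 0, 10^8 ≡ 0² = 0. Since 9 = 8 + 1, 10^9 ≡ 0·10: 0·10 = 0. So 10^9 ≡ 0 (mod 20).
So g(0) = g(10) = 0 while 0 ≠ 10, thus g is not injective, hence not bijective.
Since g is not bijective, we determine |image(g)|. Computing x^9 mod 20 for each x (by repeated squaring, reducing mod 20 at every step), the values g(0), g(1), …, g(19) are: 0, 1, 12, 3, 4, 5, 16, 7, 8, 9, 0, 11, 12, 13, 4, 15, 16, 17, 8, 19.
The distinct values are {0, 1, 3, 4, 5, 7, 8, 9, 11, 12, 13, 15, 16, 17, 19}; there are 15 of them.

15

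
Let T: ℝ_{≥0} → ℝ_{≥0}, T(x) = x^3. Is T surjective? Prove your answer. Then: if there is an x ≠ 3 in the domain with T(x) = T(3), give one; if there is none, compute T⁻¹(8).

For any y ∈ ℝ_{≥0}, x = y^{1/3} ∈ ℝ_{≥0} gives T(x) = y, so T is surjective.
Since x ↦ x^3 is strictly increasing on ℝ_{≥0}, it is injective there, so no x ≠ 3 in the domain has T(x) = T(3). We therefore compute T⁻¹(8) = 8^{1/3} = 2 (indeed 2^3 = 8).

2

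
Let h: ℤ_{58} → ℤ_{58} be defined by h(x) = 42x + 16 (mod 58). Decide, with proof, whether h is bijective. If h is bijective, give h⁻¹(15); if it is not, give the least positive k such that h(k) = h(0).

We have gcd(42, 58) = 2 > 1. Taking a = 0 and b = 29: h(0) = 16 and h(29) = 42·29 + 16 = 1234 ≡ 16 (mod 58).
So h(0) = h(29) while 0 ≠ 29, so h is not injective, hence not bijective.
Since h is not bijective, we find the least positive k with h(k) = h(0): this means 42k ≡ 0 (mod 58), i.e. 58 ∣ 42k. Since gcd(42, 58) = 2, dividing through by 2 this holds exactly when 29 ∣ 21k, and as gcd(21, 29) = 1, exactly when 29 ∣ k.
The smallest positive such k is 29.

29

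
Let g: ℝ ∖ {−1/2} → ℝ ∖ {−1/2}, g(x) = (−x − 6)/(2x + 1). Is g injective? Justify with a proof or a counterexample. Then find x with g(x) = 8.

-14/17

Suppose g(x_1) = g(x_2). Cross-multiplying: (−x_1 − 6)(2x_2 + 1) = (−x_2 − 6)(2x_1 + 1).
Expanding both sides and cancelling the symmetric terms leaves 11·(x_1 − x_2) = 0. Since 11 ≠ 0, x_1 = x_2. Hence g is injective.
Solving g(x) = 8: cross-multiplying gives −x − 6 = 8(2x + 1), which rearranges to −17x = 14, so x = −14/17.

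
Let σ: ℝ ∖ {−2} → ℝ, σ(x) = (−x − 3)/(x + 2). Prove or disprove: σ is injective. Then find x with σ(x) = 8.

Suppose σ(a) = σ(b). Cross-multiplying: (−a − 3)(b + 2) = (−b − 3)(a + 2).
Expanding both sides and cancelling the symmetric terms leaves 1·(a − b) = 0. Since 1 ≠ 0, a = b. Hence σ is injective.
Solving σ(x) = 8: cross-multiplying gives −x − 3 = 8(x + 2), which rearranges to −9x = 19, so x = −19/9.

-19/9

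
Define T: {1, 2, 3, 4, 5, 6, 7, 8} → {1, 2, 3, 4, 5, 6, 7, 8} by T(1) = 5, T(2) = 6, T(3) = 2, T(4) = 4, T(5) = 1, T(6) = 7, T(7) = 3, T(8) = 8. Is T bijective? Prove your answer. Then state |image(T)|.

8

The values 5, 6, 2, 4, 1, 7, 3, 8 are a permutation of {1, 2, 3, 4, 5, 6, 7, 8}: each element appears exactly once.
So T is injective and surjective, hence bijective.
The image of T is {1, 2, 3, 4, 5, 6, 7, 8}, which has 8 elements.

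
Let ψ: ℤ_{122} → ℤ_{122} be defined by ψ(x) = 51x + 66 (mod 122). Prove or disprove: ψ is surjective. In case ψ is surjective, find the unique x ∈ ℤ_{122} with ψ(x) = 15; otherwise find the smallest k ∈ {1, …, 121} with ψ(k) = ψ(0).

121

Since gcd(51, 122) = 1, 51 is invertible modulo 122. Euclid's algorithm: 122 = 2·51 + 20, 51 = 2·20 + 11, 20 = 1·11 + 9, 11 = 1·9 + 2, 9 = 4·2 + 1; back-substituting gives 1 = 67·51 − 28·122, so 51⁻¹ ≡ 67 (mod 122).
Then y ↦ 67(y − 66) is a two-sided inverse to ψ, so every y ∈ ℤ_{122} has a preimage.
Therefore ψ is surjective.
Since ψ is surjective, we find ψ⁻¹(15): we need 51x ≡ 15 − 66 ≡ 71 (mod 122). Using 51⁻¹ = 67: x ≡ 67·71 = 4757 = 38·122 + 121, so x = 121.
Check: ψ(121) = 51·121 + 66 = 6237 = 51·122 + 15 ≡ 15 (mod 122).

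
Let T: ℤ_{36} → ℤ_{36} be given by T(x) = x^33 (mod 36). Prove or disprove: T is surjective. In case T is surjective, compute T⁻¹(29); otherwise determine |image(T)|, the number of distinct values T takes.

9

T(0) = 0^33 = 0.
T(6): Repeated squaring mod 36: 6^1 ≡ 6, 6^2 ≡ 6² = 36 ≡ 0, 6^4 ≡ 0² = 0, 6^8 ≡ 0² = 0, 6^16 ≡ 0² = 0, 6^32 ≡ 0² = 0. Since 33 = 32 + 1, 6^33 ≡ 0·6: 0·6 = 0. So 6^33 ≡ 0 (mod 36).
So T(0) = T(6) = 0 while 0 ≠ 6, so T is not injective.
A non-injective map from the 36-element set ℤ_{36} to itself takes at most 35 distinct values, so it cannot be surjective. So T is not surjective.
Since T is not surjective, we determine |image(T)|. Computing x^33 mod 36 for each x (by repeated squaring, reducing mod 36 at every step), the values T(0), T(1), …, T(35) are: 0, 1, 8, 27, 28, 17, 0, 19, 8, 9, 28, 35, 0, 1, 8, 27, 28, 17, 0, 19, 8, 9, 28, 35, 0, 1, 8, 27, 28, 17, 0, 19, 8, 9, 28, 35.
The distinct values are {0, 1, 8, 9, 17, 19, 27, 28, 35}; there are 9 of them.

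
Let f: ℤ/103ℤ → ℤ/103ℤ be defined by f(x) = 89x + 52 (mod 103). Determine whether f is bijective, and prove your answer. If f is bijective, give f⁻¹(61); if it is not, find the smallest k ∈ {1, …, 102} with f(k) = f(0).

95

Suppose f(u) = f(v) in ℤ/103ℤ. Then 89u + 52 ≡ 89v + 52 (mod 103), thus 89(u − v) ≡ 0 (mod 103).
Since gcd(89, 103) = 1, 89 is invertible modulo 103, thus u − v ≡ 0 (mod 103), i.e. u = v.
We now compute 89⁻¹ mod 103 explicitly. Euclid's algorithm: 103 = 1·89 + 14, 89 = 6·14 + 5, 14 = 2·5 + 4, 5 = 1·4 + 1; back-substituting gives 1 = 22·89 − 19·103, so 89⁻¹ ≡ 22 (mod 103).
For any y ∈ ℤ/103ℤ, x = 22(y − 52) mod 103 satisfies f(x) = 89·22(y − 52) + 52 ≡ y (since 89·22 ≡ 1 mod 103). So every y has a preimage.
Thus f is bijective.
Since f is bijective, we compute f⁻¹(61): solve 89x + 52 ≡ 61 (mod 103), i.e. 89x ≡ 9 (mod 103).
Multiplying by 89⁻¹ = 22 gives x ≡ 22·9 = 198 = 1·103 + 95 ≡ 95 (mod 103).
Check: f(95) = 89·95 + 52 = 8507 = 82·103 + 61 ≡ 61 (mod 103).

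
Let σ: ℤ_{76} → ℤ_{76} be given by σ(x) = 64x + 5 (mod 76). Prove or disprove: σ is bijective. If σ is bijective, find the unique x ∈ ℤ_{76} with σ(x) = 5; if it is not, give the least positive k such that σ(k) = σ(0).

19

Recall that σ is injective if σ(x_1) = σ(x_2) implies x_1 = x_2.
We have gcd(64, 76) = 4 > 1. Taking x_1 = 0 and x_2 = 19: σ(0) = 5 and σ(19) = 64·19 + 5 = 1221 ≡ 5 (mod 76).
So σ(0) = σ(19) while 0 ≠ 19, therefore σ is not injective, hence not bijective.
Since σ is not bijective, we find the least positive k with σ(k) = σ(0): this means 64k ≡ 0 (mod 76), i.e. 76 ∣ 64k. Since gcd(64, 76) = 4, dividing through by 4 this holds exactly when 19 ∣ 16k, and as gcd(16, 19) = 1, exactly when 19 ∣ k.
The smallest positive such k is 19.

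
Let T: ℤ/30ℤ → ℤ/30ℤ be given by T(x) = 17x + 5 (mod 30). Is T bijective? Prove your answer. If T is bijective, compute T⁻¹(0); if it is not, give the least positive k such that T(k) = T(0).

5

Recall that injectivity means: for all s, t in the domain, T(s) = T(t) implies s = t.
If T(s) = T(t), then 17s ≡ 17t (mod 30). Because gcd(17, 30) = 1, we may cancel 17 to get s ≡ t (mod 30).
We now compute 17⁻¹ mod 30 explicitly. Euclid's algorithm: 30 = 1·17 + 13, 17 = 1·13 + 4, 13 = 3·4 + 1; back-substituting gives 1 = 23·17 − 13·30, so 17⁻¹ ≡ 23 (mod 30).
Then y ↦ 23(y − 5) is a two-sided inverse to T, so every y ∈ ℤ/30ℤ has a preimage.
Therefore T is bijective.
Since T is bijective, we compute T⁻¹(0): solve 17x + 5 ≡ 0 (mod 30), i.e. 17x ≡ 25 (mod 30).
Multiplying by 17⁻¹ = 23 gives x ≡ 23·25 = 575 = 19·30 + 5 ≡ 5 (mod 30).
Check: T(5) = 17·5 + 5 = 90 = 3·30 + 0 ≡ 0 (mod 30).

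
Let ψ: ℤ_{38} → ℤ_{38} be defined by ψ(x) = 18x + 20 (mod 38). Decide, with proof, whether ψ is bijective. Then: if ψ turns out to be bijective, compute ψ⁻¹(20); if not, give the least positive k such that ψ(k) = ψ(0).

Recall: injectivity means: for all a, b in the domain, ψ(a) = ψ(b) implies a = b.
We have gcd(18, 38) = 2 > 1. Taking a = 0 and b = 19: ψ(0) = 20 and ψ(19) = 18·19 + 20 = 362 ≡ 20 (mod 38).
So ψ(0) = ψ(19) while 0 ≠ 19, thus ψ is not injective, hence not bijective.
Since ψ is not bijective, we find the least positive k with ψ(k) = ψ(0): this means 18k ≡ 0 (mod 38), i.e. 38 ∣ 18k. Since gcd(18, 38) = 2, dividing through by 2 this holds exactly when 19 ∣ 9k, and as gcd(9, 19) = 1, exactly when 19 ∣ k.
The smallest positive such k is 19.

19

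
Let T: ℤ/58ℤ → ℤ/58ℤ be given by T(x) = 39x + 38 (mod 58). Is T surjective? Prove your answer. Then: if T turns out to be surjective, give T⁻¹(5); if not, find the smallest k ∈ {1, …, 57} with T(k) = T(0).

17

Recall: T is surjective if every y in the codomain equals T(x) for some x in the domain.
Since gcd(39, 58) = 1, 39 is invertible modulo 58. Euclid's algorithm: 58 = 1·39 + 19, 39 = 2·19 + 1; back-substituting gives 1 = 3·39 − 2·58, so 39⁻¹ ≡ 3 (mod 58).
For any y ∈ ℤ/58ℤ, x = 3(y − 38) mod 58 satisfies T(x) = 39·3(y − 38) + 38 ≡ y (since 39·3 ≡ 1 mod 58). So every y has a preimage.
Hence T is surjective.
Since T is surjective, we find T⁻¹(5): we need 39x ≡ 5 − 38 ≡ 25 (mod 58). Using 39⁻¹ = 3: x ≡ 3·25 = 75 = 1·58 + 17, so x = 17.
Check: T(17) = 39·17 + 38 = 701 = 12·58 + 5 ≡ 5 (mod 58).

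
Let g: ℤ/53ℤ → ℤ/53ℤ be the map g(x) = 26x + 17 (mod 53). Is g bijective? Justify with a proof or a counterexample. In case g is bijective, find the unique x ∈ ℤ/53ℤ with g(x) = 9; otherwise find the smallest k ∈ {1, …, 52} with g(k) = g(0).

16

Recall that g is injective if g(x_1) = g(x_2) implies x_1 = x_2.
If g(x_1) = g(x_2), then 26x_1 ≡ 26x_2 (mod 53). Because gcd(26, 53) = 1, we may cancel 26 to get x_1 ≡ x_2 (mod 53).
We now compute 26⁻¹ mod 53 explicitly. Euclid's algorithm: 53 = 2·26 + 1; back-substituting gives 1 = 51·26 − 25·53, so 26⁻¹ ≡ 51 (mod 53).
For any y ∈ ℤ/53ℤ, x = 51(y − 17) mod 53 satisfies g(x) = 26·51(y − 17) + 17 ≡ y (since 26·51 ≡ 1 mod 53). So every y has a preimage.
So g is bijective.
Since g is bijective, we compute g⁻¹(9): solve 26x + 17 ≡ 9 (mod 53), i.e. 26x ≡ 45 (mod 53).
Multiplying by 26⁻¹ = 51 gives x ≡ 51·45 = 2295 = 43·53 + 16 ≡ 16 (mod 53).
Check: g(16) = 26·16 + 17 = 433 = 8·53 + 9 ≡ 9 (mod 53).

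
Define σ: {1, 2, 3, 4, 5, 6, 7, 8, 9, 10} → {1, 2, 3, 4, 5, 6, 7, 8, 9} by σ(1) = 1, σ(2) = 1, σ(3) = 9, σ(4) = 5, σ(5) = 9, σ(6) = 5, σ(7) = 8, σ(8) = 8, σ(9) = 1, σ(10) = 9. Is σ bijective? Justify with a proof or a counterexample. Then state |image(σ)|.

4

σ(1) = 1 = σ(2) with 1 ≠ 2, so σ is not injective, hence not bijective.
The image of σ is {1, 5, 8, 9}, which has 4 elements.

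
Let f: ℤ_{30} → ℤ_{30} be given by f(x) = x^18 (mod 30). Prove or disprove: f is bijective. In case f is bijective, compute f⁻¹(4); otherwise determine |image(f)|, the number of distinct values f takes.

f(2): Repeated squaring mod 30: 2^1 ≡ 2, 2^2 ≡ 2² = 4, 2^4 ≡ 4² = 16, 2^8 ≡ 16² = 256 ≡ 16, 2^16 ≡ 16² = 256 ≡ 16. Since 18 = 16 + 2, 2^18 ≡ 16·4: 16·4 = 64 ≡ 4. So 2^18 ≡ 4 (mod 30).
f(8): Repeated squaring mod 30: 8^1 ≡ 8, 8^2 ≡ 8² = 64 ≡ 4, 8^4 ≡ 4² = 16, 8^8 ≡ 16² = 256 ≡ 16, 8^16 ≡ 16² = 256 ≡ 16. Since 18 = 16 + 2, 8^18 ≡ 16·4: 16·4 = 64 ≡ 4. So 8^18 ≡ 4 (mod 30).
So f(2) = f(8) = 4 while 2 ≠ 8, hence f is not injective, hence not bijective.
Since f is not bijective, we determine |image(f)|. Computing x^18 mod 30 for each x (by repeated squaring, reducing mod 30 at every step), the values f(0), f(1), …, f(29) are: 0, 1, 4, 9, 16, 25, 6, 19, 4, 21, 10, 1, 24, 19, 16, 15, 16, 19, 24, 1, 10, 21, 4, 19, 6, 25, 16, 9, 4, 1.
The distinct values are {0, 1, 4, 6, 9, 10, 15, 16, 19, 21, 24, 25}; there are 12 of them.

12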